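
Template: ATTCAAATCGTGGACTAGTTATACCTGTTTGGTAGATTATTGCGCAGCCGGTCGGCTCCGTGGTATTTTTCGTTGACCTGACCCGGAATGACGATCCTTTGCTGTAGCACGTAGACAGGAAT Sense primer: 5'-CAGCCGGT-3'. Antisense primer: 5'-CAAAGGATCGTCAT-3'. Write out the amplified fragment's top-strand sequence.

Forward primer CAGCCGGT is found on the top strand at positions 45–52.
Reverse complement of the reverse primer: ATGACGATCCTTTG. This occurs on the top strand at positions 88–101.
The product is the template from position 45 through 101 (57 bp).

5'-CAGCCGGTCGGCTCCGTGGTATTTTTCGTTGACCTGACCCGGAATGACGATCCTTTG-3'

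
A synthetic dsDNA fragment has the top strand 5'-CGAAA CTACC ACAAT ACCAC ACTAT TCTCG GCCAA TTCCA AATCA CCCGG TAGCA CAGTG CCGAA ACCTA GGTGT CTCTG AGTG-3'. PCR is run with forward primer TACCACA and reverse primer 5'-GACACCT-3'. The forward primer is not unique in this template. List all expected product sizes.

The forward primer TACCACA matches the top strand at positions 7–13, 15–21.
The reverse primer's reverse complement is AGGTGTC, matching at positions 70–76.
Each forward site pairs with the reverse site to give a product ending at position 76: sizes 70, 62 bp.

70 bp, 62 bp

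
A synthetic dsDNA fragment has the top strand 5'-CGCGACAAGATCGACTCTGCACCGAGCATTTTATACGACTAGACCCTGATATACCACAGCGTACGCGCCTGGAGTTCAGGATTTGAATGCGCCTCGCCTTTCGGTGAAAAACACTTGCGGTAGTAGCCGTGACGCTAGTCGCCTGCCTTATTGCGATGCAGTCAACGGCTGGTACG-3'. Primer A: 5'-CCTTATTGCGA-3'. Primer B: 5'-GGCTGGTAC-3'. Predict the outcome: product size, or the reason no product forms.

No product — both primers anneal to the same strand and extend in the same direction.

Primer A (CCTTATTGCGA) matches the top strand at positions 146–156 (3' end points downstream).
Primer B (GGCTGGTAC) also matches the top strand directly, at positions 167–175 — its reverse complement GTACCAGCC is not present.
Both primers anneal to the bottom strand with 3' ends pointing the same way, so neither can prime synthesis back toward the other.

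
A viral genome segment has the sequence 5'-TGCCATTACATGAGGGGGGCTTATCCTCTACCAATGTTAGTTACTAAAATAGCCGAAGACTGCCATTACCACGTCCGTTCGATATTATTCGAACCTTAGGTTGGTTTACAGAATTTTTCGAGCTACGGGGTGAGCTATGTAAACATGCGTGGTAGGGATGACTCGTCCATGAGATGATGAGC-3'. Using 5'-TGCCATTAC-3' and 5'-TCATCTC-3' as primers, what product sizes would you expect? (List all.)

177 bp, 117 bp

The forward primer TGCCATTAC matches the top strand at positions 1–9, 61–69.
The reverse primer's reverse complement is GAGATGA, matching at positions 171–177.
Each forward site pairs with the reverse site to give a product ending at position 177: sizes 177, 117 bp.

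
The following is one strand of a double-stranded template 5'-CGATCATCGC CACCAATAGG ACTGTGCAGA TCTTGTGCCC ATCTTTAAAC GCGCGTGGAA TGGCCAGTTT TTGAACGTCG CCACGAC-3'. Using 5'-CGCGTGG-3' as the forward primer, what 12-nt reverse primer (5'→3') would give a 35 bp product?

5'-TCGTGGCGACGT-3'

The forward primer binds at positions 52–58, so a 35 bp product ends at position 52 + 35 − 1 = 86.
The reverse primer anneals to the top strand over positions 75–86, i.e. to ACGTCGCCACGA.
Its sequence written 5'→3' is the reverse complement: TCGTGGCGACGT.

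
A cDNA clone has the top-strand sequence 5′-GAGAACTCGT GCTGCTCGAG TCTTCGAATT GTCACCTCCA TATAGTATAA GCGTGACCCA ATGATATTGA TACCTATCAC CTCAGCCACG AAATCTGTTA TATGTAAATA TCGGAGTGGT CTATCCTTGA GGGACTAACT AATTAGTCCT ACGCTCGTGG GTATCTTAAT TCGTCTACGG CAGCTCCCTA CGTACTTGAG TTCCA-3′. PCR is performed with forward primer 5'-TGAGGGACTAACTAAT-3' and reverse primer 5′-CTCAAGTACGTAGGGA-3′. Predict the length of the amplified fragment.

73 bp

The forward primer matches the template at positions 128–143.
Reverse complement of the reverse primer: TCCCTACGTACTTGAG. This occurs on the top strand at positions 185–200.
Amplicon spans positions 128–200: 73 bp.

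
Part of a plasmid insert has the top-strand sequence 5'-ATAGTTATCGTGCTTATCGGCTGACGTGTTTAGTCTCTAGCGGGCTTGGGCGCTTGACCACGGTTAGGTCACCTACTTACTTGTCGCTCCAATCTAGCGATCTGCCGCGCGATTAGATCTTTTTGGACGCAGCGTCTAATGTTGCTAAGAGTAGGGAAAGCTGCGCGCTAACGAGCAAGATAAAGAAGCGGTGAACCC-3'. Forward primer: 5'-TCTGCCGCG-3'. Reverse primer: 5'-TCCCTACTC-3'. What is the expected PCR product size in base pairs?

57 bp

Forward primer TCTGCCGCG is found on the top strand at positions 101–109.
Taking the reverse complement of TCCCTACTC gives GAGTAGGGA, found at positions 149–157 on the template; the primer anneals here to the top strand with its 3' end pointing upstream.
The product runs from position 101 to position 157, so its length is 157 − 101 + 1 = 57 bp.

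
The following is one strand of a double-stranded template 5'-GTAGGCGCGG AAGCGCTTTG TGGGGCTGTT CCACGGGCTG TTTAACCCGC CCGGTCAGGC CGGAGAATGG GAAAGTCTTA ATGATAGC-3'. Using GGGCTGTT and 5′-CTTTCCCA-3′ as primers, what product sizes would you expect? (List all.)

The forward primer GGGCTGTT matches the top strand at positions 23–30, 35–42.
The reverse primer's reverse complement is TGGGAAAG, matching at positions 68–75.
Each forward site pairs with the reverse site to give a product ending at position 75: sizes 53, 41 bp.

53 bp, 41 bp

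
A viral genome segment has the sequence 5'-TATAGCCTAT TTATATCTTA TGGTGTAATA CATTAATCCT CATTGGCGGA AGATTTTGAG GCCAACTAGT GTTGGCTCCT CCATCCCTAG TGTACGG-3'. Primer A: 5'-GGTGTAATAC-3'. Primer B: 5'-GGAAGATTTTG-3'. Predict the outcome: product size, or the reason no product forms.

No product — both primers anneal to the same strand and extend in the same direction.

Primer A (GGTGTAATAC) matches the top strand at positions 22–31 (3' end points downstream).
Primer B (GGAAGATTTTG) also matches the top strand directly, at positions 48–58 — its reverse complement CAAAATCTTCC is not present.
Both primers anneal to the bottom strand with 3' ends pointing the same way, so neither can prime synthesis back toward the other.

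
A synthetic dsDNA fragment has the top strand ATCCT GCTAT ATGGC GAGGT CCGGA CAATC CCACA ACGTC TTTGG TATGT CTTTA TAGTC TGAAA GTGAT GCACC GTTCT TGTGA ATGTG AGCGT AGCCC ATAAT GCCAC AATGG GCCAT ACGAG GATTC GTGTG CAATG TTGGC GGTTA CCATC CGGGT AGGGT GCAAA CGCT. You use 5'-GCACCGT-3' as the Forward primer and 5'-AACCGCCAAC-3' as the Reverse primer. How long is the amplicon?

Forward primer GCACCGT is found on the top strand at positions 71–77.
Reverse complement of the reverse primer: GTTGGCGGTT. This occurs on the top strand at positions 140–149.
Amplicon spans positions 71–149: 79 bp.

79 bp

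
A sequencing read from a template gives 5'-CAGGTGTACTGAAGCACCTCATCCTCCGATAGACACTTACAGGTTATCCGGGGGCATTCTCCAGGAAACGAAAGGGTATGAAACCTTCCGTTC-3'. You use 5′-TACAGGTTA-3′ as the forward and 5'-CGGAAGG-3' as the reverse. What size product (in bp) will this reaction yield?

53 bp

The forward primer matches the template at positions 38–46.
Reverse complement of the reverse primer: CCTTCCG. This occurs on the top strand at positions 84–90.
Product length = (reverse-primer end) − (forward-primer start) + 1 = 90 − 38 + 1 = 53 bp.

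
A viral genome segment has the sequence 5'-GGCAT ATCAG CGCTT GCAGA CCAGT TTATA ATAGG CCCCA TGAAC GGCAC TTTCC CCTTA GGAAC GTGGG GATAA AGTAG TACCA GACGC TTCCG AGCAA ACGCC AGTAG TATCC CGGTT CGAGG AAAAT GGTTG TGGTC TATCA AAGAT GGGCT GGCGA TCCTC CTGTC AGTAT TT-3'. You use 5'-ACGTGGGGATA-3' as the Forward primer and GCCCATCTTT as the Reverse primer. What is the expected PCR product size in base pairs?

Scanning the template, ACGTGGGGATA occurs at positions 64–74; this primer anneals to the bottom strand there with its 3' end pointing downstream.
The reverse primer's reverse complement is AAAGATGGGC, which matches the template at positions 145–154.
Amplicon spans positions 64–154: 91 bp.

91 bp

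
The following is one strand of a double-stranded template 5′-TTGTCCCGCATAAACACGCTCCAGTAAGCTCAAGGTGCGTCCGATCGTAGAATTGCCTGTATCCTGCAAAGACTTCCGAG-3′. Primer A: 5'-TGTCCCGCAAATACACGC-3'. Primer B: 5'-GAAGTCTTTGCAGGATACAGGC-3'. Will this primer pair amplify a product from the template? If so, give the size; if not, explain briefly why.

No product — primer A has no binding site in the template.

Primer A (TGTCCCGCAAATACACGC) does not match the top strand, and its reverse complement GCGTGTATTTGCGGGACA does not match either.
With no annealing site for primer A, no amplification occurs.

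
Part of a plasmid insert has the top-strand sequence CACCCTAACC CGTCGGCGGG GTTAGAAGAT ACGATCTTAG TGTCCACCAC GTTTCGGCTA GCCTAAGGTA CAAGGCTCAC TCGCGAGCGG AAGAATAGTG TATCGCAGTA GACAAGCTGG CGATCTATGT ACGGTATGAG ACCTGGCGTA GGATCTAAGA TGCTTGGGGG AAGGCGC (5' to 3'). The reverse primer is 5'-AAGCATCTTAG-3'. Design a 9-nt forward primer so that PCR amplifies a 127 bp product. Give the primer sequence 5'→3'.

The reverse primer's reverse complement CTAAGATGCTT matches the template at positions 155–165, so the product ends at position 165.
A 127 bp product then starts at position 165 − 127 + 1 = 39.
The forward primer is identical to the top strand there: AGTGTCCAC.

5'-AGTGTCCAC-3'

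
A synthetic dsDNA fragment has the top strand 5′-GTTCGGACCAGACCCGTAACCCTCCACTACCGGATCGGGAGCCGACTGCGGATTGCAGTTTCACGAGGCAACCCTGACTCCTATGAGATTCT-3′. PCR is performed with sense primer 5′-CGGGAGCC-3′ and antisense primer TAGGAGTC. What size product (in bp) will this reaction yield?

48 bp

Scanning the template, CGGGAGCC occurs at positions 36–43; this primer anneals to the bottom strand there with its 3' end pointing downstream.
Taking the reverse complement of TAGGAGTC gives GACTCCTA, found at positions 76–83 on the template; the primer anneals here to the top strand with its 3' end pointing upstream.
The product runs from position 36 to position 83, so its length is 83 − 36 + 1 = 48 bp.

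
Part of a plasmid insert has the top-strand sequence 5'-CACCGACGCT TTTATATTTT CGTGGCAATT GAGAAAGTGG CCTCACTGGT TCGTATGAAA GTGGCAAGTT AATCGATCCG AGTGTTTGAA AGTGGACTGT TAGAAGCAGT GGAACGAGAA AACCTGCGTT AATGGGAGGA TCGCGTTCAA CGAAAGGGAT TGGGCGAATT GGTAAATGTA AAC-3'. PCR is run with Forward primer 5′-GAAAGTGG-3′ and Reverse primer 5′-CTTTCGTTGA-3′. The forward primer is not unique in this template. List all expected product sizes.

The forward primer GAAAGTGG matches the top strand at positions 33–40, 57–64, 88–95.
The reverse primer's reverse complement is TCAACGAAAG, matching at positions 147–156.
Each forward site pairs with the reverse site to give a product ending at position 156: sizes 124, 100, 69 bp.

124 bp, 100 bp, 69 bp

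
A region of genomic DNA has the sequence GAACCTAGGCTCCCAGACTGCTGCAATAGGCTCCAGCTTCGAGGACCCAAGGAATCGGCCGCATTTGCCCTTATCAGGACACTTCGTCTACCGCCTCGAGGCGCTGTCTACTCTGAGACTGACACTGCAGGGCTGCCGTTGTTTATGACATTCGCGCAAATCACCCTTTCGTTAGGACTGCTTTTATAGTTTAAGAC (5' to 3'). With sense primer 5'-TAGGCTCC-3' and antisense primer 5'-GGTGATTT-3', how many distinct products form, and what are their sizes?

The forward primer TAGGCTCC matches the top strand at positions 6–13, 27–34.
The reverse primer's reverse complement is AAATCACC, matching at positions 158–165.
Each forward site pairs with the reverse site to give a product ending at position 165: sizes 160, 139 bp.

Two products: 160 bp, 139 bp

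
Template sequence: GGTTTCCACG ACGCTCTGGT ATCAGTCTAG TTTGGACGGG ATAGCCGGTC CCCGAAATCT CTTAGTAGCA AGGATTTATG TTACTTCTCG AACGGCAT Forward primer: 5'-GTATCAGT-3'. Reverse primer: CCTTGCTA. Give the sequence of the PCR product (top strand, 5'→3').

Scanning the template, GTATCAGT occurs at positions 19–26; this primer anneals to the bottom strand there with its 3' end pointing downstream.
Reverse complement of the reverse primer: TAGCAAGG. This occurs on the top strand at positions 66–73.
The product is the template from position 19 through 73 (55 bp).

5'-GTATCAGTCTAGTTTGGACGGGATAGCCGGTCCCCGAAATCTCTTAGTAGCAAGG-3'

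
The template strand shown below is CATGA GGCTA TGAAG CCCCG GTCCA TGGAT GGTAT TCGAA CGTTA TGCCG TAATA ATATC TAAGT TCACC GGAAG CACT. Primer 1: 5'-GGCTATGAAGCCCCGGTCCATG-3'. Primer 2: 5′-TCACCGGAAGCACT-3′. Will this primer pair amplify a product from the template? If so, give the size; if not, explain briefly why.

Primer 1 (GGCTATGAAGCCCCGGTCCATG) matches the top strand at positions 6–27 (3' end points downstream).
Primer 2 (TCACCGGAAGCACT) also matches the top strand directly, at positions 66–79 — its reverse complement AGTGCTTCCGGTGA is not present.
Both primers anneal to the bottom strand with 3' ends pointing the same way, so neither can prime synthesis back toward the other.

No product — both primers anneal to the same strand and extend in the same direction.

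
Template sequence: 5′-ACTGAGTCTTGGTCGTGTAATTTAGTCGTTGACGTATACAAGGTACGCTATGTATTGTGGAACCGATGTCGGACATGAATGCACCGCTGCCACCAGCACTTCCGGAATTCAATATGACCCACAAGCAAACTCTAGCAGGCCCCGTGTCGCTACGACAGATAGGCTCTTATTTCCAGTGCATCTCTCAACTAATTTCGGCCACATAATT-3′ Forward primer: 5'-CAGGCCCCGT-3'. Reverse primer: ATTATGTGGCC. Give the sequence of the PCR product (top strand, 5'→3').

Forward primer CAGGCCCCGT is found on the top strand at positions 136–145.
Taking the reverse complement of ATTATGTGGCC gives GGCCACATAAT, found at positions 197–207 on the template; the primer anneals here to the top strand with its 3' end pointing upstream.
The product is the template from position 136 through 207 (72 bp).

5'-CAGGCCCCGTGTCGCTACGACAGATAGGCTCTTATTTCCAGTGCATCTCTCAACTAATTTCGGCCACATAAT-3'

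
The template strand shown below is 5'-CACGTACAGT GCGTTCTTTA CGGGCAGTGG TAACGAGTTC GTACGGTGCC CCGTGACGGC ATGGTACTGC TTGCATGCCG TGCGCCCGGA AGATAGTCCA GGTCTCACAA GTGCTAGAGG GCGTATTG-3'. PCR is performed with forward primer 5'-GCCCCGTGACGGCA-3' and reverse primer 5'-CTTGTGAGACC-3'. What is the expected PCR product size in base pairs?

64 bp

The forward primer matches the template at positions 48–61.
Taking the reverse complement of CTTGTGAGACC gives GGTCTCACAAG, found at positions 101–111 on the template; the primer anneals here to the top strand with its 3' end pointing upstream.
Product length = (reverse-primer end) − (forward-primer start) + 1 = 111 − 48 + 1 = 64 bp.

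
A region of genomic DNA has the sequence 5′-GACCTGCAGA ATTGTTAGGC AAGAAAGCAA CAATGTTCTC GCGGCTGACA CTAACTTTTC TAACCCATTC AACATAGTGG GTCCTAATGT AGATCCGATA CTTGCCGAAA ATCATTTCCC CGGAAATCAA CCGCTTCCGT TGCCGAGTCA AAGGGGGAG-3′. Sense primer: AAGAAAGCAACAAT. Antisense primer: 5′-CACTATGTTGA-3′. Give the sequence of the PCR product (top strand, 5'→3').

Forward primer AAGAAAGCAACAAT is found on the top strand at positions 21–34.
The reverse primer's reverse complement is TCAACATAGTG, which matches the template at positions 69–79.
The product is the template from position 21 through 79 (59 bp).

5'-AAGAAAGCAACAATGTTCTCGCGGCTGACACTAACTTTTCTAACCCATTCAACATAGTG-3'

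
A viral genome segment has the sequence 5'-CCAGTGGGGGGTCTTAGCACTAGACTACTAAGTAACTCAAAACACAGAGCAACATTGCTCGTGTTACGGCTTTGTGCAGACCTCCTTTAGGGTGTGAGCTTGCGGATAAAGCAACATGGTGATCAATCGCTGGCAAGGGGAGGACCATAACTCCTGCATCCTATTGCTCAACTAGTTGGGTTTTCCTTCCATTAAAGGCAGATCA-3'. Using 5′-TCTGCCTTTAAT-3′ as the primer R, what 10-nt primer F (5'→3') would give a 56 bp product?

5'-ATAACTCCTG-3'

The reverse primer's reverse complement ATTAAAGGCAGA matches the template at positions 191–202, so the product ends at position 202.
A 56 bp product then starts at position 202 − 56 + 1 = 147.
The forward primer is identical to the top strand there: ATAACTCCTG.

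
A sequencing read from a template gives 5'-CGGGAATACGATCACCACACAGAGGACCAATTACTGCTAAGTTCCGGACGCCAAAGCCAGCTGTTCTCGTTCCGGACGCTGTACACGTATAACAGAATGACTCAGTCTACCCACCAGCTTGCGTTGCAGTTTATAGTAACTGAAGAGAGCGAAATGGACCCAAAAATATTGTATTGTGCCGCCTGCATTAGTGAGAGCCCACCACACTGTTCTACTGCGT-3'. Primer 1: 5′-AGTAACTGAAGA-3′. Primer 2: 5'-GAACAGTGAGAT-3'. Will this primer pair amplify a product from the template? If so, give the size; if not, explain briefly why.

Primer 2 (GAACAGTGAGAT) does not match the top strand, and its reverse complement ATCTCACTGTTC does not match either.
With no annealing site for primer 2, no amplification occurs.

No product — primer 2 has no binding site in the template.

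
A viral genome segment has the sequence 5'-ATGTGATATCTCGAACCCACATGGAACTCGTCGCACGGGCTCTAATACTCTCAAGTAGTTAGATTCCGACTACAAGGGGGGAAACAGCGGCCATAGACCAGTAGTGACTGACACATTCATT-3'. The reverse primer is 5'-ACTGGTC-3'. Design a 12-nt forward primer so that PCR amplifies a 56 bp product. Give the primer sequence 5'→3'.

5'-ACTCTCAAGTAG-3'

The reverse primer's reverse complement GACCAGT matches the template at positions 96–102, so the product ends at position 102.
A 56 bp product then starts at position 102 − 56 + 1 = 47.
The forward primer is identical to the top strand there: ACTCTCAAGTAG.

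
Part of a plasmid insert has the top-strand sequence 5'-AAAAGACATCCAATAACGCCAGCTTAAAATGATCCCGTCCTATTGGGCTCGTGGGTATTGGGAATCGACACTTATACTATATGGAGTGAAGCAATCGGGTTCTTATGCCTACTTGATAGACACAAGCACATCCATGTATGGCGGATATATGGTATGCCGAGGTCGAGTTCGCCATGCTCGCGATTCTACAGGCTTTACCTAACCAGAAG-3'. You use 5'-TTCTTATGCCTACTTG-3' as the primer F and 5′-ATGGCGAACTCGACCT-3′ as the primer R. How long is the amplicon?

76 bp

Scanning the template, TTCTTATGCCTACTTG occurs at positions 100–115; this primer anneals to the bottom strand there with its 3' end pointing downstream.
Reverse complement of the reverse primer: AGGTCGAGTTCGCCAT. This occurs on the top strand at positions 160–175.
Amplicon spans positions 100–175: 76 bp.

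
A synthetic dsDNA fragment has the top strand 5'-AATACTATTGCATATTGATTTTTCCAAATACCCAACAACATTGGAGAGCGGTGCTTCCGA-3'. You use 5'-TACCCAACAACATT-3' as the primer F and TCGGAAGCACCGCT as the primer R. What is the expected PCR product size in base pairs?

The forward primer matches the template at positions 29–42.
The reverse primer's reverse complement is AGCGGTGCTTCCGA, which matches the template at positions 47–60.
The product runs from position 29 to position 60, so its length is 60 − 29 + 1 = 32 bp.

32 bp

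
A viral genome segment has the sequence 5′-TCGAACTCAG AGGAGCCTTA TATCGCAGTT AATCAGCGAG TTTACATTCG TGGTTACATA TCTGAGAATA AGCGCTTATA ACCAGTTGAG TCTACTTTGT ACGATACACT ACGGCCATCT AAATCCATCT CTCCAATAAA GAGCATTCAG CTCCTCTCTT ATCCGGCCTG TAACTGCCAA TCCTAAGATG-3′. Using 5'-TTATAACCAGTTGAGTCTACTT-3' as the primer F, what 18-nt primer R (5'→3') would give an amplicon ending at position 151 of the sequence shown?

The forward primer binds at positions 76–97; the product's 3' end on the top strand is position 151.
The reverse primer anneals to the top strand over positions 134–151, i.e. to CAATAAAGAGCATTCAGC.
Its sequence written 5'→3' is the reverse complement: GCTGAATGCTCTTTATTG.

5'-GCTGAATGCTCTTTATTG-3'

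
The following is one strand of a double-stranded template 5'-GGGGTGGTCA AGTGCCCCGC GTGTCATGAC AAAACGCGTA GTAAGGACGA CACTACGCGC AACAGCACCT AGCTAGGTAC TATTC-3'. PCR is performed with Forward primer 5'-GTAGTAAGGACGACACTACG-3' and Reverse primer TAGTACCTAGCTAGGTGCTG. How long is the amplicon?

Forward primer GTAGTAAGGACGACACTACG is found on the top strand at positions 38–57.
Taking the reverse complement of TAGTACCTAGCTAGGTGCTG gives CAGCACCTAGCTAGGTACTA, found at positions 63–82 on the template; the primer anneals here to the top strand with its 3' end pointing upstream.
The product runs from position 38 to position 82, so its length is 82 − 38 + 1 = 45 bp.

45 bp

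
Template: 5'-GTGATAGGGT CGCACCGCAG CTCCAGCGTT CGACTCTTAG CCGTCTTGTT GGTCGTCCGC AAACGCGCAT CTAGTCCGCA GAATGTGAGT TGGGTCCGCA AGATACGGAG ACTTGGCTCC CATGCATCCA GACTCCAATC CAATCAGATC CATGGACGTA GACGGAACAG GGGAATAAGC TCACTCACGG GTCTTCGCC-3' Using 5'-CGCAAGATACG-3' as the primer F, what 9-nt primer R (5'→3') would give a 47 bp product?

The forward primer binds at positions 97–107, so a 47 bp product ends at position 97 + 47 − 1 = 143.
The reverse primer anneals to the top strand over positions 135–143, i.e. to CCAATCCAA.
Its sequence written 5'→3' is the reverse complement: TTGGATTGG.

5'-TTGGATTGG-3'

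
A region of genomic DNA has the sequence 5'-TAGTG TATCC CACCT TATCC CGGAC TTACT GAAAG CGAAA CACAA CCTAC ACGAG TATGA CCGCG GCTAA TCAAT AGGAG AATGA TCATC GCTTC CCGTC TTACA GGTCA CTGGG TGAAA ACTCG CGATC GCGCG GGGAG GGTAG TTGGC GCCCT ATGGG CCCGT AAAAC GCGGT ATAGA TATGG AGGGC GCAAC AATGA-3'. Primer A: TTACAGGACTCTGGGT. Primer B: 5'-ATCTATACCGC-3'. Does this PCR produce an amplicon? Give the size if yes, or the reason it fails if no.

Primer A (TTACAGGACTCTGGGT) does not match the top strand, and its reverse complement ACCCAGAGTCCTGTAA does not match either.
With no annealing site for primer A, no amplification occurs.

No product — primer A has no binding site in the template.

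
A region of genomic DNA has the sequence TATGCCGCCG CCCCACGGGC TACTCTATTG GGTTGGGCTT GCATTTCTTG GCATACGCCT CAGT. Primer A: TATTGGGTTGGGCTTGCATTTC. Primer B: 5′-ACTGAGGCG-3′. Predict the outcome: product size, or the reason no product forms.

Primer A (TATTGGGTTGGGCTTGCATTTC) matches the top strand at positions 26–47; it acts as a forward primer.
Primer B's reverse complement is CGCCTCAGT, matching the top strand at positions 56–64; it acts as a reverse primer.
The 3' ends face each other across positions 26–64, giving a 39 bp product.

Yes — a 39 bp product.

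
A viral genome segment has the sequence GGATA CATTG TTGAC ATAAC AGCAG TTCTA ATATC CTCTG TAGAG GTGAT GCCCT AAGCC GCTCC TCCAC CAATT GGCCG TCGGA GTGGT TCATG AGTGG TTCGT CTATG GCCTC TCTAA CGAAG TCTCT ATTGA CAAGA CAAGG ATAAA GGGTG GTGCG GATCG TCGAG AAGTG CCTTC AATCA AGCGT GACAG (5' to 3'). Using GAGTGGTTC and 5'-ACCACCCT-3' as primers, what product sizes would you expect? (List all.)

74 bp, 63 bp

The forward primer GAGTGGTTC matches the top strand at positions 84–92, 95–103.
The reverse primer's reverse complement is AGGGTGGT, matching at positions 150–157.
Each forward site pairs with the reverse site to give a product ending at position 157: sizes 74, 63 bp.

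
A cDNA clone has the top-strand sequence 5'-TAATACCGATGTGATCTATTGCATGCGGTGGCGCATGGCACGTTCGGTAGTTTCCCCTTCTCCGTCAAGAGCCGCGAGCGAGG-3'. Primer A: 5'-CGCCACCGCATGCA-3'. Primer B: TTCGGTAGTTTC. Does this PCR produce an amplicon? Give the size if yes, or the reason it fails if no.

Primer A (CGCCACCGCATGCA) has reverse complement TGCATGCGGTGGCG, which matches the top strand at positions 20–33; primer A anneals to the top strand there with its 3' end pointing upstream toward position 20.
Primer B (TTCGGTAGTTTC) matches the top strand directly at positions 43–54; it anneals to the bottom strand with its 3' end pointing downstream toward position 54.
The 3' ends diverge (primer A extends toward position 1, primer B toward position 83), so the primers never converge on a shared product.

No product — the primers' 3' ends point away from each other.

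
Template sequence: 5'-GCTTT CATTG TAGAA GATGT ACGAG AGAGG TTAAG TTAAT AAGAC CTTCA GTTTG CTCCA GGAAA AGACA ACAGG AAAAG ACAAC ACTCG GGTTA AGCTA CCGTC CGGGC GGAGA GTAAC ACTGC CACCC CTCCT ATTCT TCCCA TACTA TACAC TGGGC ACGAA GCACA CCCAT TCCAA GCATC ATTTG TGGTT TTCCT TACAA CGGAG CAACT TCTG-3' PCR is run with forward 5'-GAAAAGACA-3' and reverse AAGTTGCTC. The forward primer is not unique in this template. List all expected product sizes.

The forward primer GAAAAGACA matches the top strand at positions 62–70, 75–83.
The reverse primer's reverse complement is GAGCAACTT, matching at positions 208–216.
Each forward site pairs with the reverse site to give a product ending at position 216: sizes 155, 142 bp.

155 bp, 142 bp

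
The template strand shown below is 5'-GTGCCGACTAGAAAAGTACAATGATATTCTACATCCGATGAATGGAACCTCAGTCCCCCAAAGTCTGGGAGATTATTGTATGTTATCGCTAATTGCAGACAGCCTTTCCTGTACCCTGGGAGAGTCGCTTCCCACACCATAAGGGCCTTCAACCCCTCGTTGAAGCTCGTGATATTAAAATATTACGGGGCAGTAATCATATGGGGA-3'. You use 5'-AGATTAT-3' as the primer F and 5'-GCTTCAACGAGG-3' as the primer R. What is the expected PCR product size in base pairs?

97 bp

Scanning the template, AGATTAT occurs at positions 70–76; this primer anneals to the bottom strand there with its 3' end pointing downstream.
The reverse primer's reverse complement is CCTCGTTGAAGC, which matches the template at positions 155–166.
Amplicon spans positions 70–166: 97 bp.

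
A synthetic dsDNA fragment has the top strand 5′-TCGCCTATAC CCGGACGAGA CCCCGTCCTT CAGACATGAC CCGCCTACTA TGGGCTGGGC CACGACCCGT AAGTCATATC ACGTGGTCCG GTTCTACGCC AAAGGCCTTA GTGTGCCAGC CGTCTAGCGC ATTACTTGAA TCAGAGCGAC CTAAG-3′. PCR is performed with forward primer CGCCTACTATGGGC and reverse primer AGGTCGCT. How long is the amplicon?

111 bp

Scanning the template, CGCCTACTATGGGC occurs at positions 42–55; this primer anneals to the bottom strand there with its 3' end pointing downstream.
Reverse complement of the reverse primer: AGCGACCT. This occurs on the top strand at positions 145–152.
Amplicon spans positions 42–152: 111 bp.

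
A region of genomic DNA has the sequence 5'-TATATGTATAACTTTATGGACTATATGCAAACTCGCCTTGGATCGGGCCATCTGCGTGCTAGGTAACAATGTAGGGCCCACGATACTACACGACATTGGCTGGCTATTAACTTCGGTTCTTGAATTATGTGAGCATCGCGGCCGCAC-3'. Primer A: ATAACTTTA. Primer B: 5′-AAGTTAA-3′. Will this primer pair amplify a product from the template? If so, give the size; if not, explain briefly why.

Yes — a 106 bp product.

Primer A (ATAACTTTA) matches the top strand at positions 8–16; it acts as a forward primer.
Primer B's reverse complement is TTAACTT, matching the top strand at positions 107–113; it acts as a reverse primer.
The 3' ends face each other across positions 8–113, giving a 106 bp product.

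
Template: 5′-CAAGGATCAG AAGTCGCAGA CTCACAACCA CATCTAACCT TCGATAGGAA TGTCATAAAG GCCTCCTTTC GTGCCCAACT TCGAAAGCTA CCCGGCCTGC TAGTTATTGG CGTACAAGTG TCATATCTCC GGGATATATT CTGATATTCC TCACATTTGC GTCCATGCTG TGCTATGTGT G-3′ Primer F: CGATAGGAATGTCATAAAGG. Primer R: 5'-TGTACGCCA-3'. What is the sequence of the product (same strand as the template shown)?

Forward primer CGATAGGAATGTCATAAAGG is found on the top strand at positions 42–61.
The reverse primer's reverse complement is TGGCGTACA, which matches the template at positions 108–116.
The product is the template from position 42 through 116 (75 bp).

5'-CGATAGGAATGTCATAAAGGCCTCCTTTCGTGCCCAACTTCGAAAGCTACCCGGCCTGCTAGTTATTGGCGTACA-3'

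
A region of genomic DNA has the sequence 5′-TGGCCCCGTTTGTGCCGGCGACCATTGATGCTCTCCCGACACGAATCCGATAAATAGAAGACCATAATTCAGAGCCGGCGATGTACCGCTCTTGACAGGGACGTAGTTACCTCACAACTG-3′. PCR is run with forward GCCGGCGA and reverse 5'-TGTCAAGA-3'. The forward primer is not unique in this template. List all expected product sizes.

84 bp, 24 bp

The forward primer GCCGGCGA matches the top strand at positions 14–21, 74–81.
The reverse primer's reverse complement is TCTTGACA, matching at positions 90–97.
Each forward site pairs with the reverse site to give a product ending at position 97: sizes 84, 24 bp.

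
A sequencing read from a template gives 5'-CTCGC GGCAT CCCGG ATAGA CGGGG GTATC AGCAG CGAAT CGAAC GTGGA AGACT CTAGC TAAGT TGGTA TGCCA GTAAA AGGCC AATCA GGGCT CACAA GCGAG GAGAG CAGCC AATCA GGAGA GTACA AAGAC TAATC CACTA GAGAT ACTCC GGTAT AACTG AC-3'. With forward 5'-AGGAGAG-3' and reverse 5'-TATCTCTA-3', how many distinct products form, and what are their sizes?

Two products: 48 bp, 32 bp

The forward primer AGGAGAG matches the top strand at positions 104–110, 120–126.
The reverse primer's reverse complement is TAGAGATA, matching at positions 144–151.
Each forward site pairs with the reverse site to give a product ending at position 151: sizes 48, 32 bp.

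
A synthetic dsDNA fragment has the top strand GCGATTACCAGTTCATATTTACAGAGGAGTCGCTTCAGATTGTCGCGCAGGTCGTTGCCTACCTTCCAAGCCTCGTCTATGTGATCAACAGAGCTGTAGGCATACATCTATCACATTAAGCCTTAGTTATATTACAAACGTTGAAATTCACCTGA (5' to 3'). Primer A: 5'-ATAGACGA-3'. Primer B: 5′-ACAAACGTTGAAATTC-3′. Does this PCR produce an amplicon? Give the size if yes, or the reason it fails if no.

No product — the primers' 3' ends point away from each other.

Primer A (ATAGACGA) has reverse complement TCGTCTAT, which matches the top strand at positions 73–80; primer A anneals to the top strand there with its 3' end pointing upstream toward position 73.
Primer B (ACAAACGTTGAAATTC) matches the top strand directly at positions 134–149; it anneals to the bottom strand with its 3' end pointing downstream toward position 149.
The 3' ends diverge (primer A extends toward position 1, primer B toward position 155), so the primers never converge on a shared product.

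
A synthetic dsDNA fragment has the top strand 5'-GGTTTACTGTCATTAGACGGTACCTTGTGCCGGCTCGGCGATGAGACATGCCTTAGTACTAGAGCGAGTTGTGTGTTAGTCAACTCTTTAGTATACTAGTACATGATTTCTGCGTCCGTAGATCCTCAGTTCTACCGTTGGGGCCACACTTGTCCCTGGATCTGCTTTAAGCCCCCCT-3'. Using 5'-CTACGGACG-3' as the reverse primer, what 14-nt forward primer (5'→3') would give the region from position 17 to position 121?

The reverse primer's reverse complement CGTCCGTAG matches the template at positions 113–121; the product starts at position 17.
The forward primer is identical to the top strand over positions 17–30: ACGGTACCTTGTGC.

5'-ACGGTACCTTGTGC-3'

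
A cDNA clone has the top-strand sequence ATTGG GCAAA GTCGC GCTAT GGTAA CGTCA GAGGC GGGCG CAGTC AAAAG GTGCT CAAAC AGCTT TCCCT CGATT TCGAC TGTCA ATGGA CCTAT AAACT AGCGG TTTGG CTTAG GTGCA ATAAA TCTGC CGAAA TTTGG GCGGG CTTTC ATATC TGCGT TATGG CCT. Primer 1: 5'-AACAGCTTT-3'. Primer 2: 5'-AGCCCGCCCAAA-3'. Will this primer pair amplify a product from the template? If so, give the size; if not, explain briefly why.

Primer 1 (AACAGCTTT) matches the top strand at positions 58–66; it acts as a forward primer.
Primer 2's reverse complement is TTTGGGCGGGCT, matching the top strand at positions 136–147; it acts as a reverse primer.
The 3' ends face each other across positions 58–147, giving a 90 bp product.

Yes — a 90 bp product.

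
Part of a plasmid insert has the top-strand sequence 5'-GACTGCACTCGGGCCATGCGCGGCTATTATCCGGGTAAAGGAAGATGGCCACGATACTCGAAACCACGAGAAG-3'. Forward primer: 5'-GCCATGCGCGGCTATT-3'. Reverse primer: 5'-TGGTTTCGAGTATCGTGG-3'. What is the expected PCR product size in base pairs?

54 bp

Forward primer GCCATGCGCGGCTATT is found on the top strand at positions 13–28.
The reverse primer's reverse complement is CCACGATACTCGAAACCA, which matches the template at positions 49–66.
Product length = (reverse-primer end) − (forward-primer start) + 1 = 66 − 13 + 1 = 54 bp.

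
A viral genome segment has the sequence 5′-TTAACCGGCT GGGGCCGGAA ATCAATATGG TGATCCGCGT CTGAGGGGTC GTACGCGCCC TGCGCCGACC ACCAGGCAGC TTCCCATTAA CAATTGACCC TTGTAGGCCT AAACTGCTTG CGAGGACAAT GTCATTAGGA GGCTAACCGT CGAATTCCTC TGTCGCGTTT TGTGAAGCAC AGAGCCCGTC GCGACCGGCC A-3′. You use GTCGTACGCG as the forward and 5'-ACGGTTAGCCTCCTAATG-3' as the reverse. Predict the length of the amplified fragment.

The forward primer matches the template at positions 48–57.
Reverse complement of the reverse primer: CATTAGGAGGCTAACCGT. This occurs on the top strand at positions 133–150.
Product length = (reverse-primer end) − (forward-primer start) + 1 = 150 − 48 + 1 = 103 bp.

103 bp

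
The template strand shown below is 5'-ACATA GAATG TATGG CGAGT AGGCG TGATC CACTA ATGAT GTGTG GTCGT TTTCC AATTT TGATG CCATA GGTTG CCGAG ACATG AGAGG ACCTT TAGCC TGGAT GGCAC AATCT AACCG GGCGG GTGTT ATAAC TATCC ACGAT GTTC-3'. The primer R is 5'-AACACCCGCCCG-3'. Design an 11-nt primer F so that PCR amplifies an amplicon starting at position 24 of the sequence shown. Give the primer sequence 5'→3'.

The reverse primer's reverse complement CGGGCGGGTGTT matches the template at positions 119–130; the product starts at position 24.
The forward primer is identical to the top strand over positions 24–34: CGTGATCCACT.

5'-CGTGATCCACT-3'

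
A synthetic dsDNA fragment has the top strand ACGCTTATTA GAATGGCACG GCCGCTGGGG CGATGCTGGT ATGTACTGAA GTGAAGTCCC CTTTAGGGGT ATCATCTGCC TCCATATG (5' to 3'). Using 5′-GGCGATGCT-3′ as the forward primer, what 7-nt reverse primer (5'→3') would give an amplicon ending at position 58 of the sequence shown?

5'-GACTTCA-3'

The forward primer binds at positions 29–37; the product's 3' end on the top strand is position 58.
The reverse primer anneals to the top strand over positions 52–58, i.e. to TGAAGTC.
Its sequence written 5'→3' is the reverse complement: GACTTCA.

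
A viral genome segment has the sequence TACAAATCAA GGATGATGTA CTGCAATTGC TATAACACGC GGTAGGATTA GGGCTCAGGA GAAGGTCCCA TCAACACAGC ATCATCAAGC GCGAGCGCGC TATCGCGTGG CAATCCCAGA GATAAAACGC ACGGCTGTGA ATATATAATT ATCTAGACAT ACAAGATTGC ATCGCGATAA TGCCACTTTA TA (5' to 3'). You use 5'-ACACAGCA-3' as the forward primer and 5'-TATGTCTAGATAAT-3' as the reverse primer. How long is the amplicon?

Scanning the template, ACACAGCA occurs at positions 74–81; this primer anneals to the bottom strand there with its 3' end pointing downstream.
The reverse primer's reverse complement is ATTATCTAGACATA, which matches the template at positions 148–161.
Product length = (reverse-primer end) − (forward-primer start) + 1 = 161 − 74 + 1 = 88 bp.

88 bp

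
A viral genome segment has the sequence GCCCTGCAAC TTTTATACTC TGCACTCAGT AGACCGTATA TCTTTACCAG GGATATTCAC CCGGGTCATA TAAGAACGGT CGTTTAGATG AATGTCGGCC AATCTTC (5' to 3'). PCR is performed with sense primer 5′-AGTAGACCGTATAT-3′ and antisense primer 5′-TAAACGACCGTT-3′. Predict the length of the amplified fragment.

59 bp

The forward primer matches the template at positions 28–41.
Taking the reverse complement of TAAACGACCGTT gives AACGGTCGTTTA, found at positions 75–86 on the template; the primer anneals here to the top strand with its 3' end pointing upstream.
Amplicon spans positions 28–86: 59 bp.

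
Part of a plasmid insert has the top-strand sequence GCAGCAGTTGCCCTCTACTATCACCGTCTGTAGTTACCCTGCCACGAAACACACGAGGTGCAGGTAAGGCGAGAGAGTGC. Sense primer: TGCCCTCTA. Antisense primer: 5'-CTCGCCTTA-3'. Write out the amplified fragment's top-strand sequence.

5'-TGCCCTCTACTATCACCGTCTGTAGTTACCCTGCCACGAAACACACGAGGTGCAGGTAAGGCGAG-3'

Forward primer TGCCCTCTA is found on the top strand at positions 9–17.
Taking the reverse complement of CTCGCCTTA gives TAAGGCGAG, found at positions 65–73 on the template; the primer anneals here to the top strand with its 3' end pointing upstream.
The product is the template from position 9 through 73 (65 bp).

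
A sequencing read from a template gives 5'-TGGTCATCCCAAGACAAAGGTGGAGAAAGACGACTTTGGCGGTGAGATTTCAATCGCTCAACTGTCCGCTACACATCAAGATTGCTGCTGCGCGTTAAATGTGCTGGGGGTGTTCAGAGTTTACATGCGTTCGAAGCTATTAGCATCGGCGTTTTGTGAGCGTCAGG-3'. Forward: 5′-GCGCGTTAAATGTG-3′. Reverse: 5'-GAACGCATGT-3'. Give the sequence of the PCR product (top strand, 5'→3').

5'-GCGCGTTAAATGTGCTGGGGGTGTTCAGAGTTTACATGCGTTC-3'

Scanning the template, GCGCGTTAAATGTG occurs at positions 90–103; this primer anneals to the bottom strand there with its 3' end pointing downstream.
Reverse complement of the reverse primer: ACATGCGTTC. This occurs on the top strand at positions 123–132.
The product is the template from position 90 through 132 (43 bp).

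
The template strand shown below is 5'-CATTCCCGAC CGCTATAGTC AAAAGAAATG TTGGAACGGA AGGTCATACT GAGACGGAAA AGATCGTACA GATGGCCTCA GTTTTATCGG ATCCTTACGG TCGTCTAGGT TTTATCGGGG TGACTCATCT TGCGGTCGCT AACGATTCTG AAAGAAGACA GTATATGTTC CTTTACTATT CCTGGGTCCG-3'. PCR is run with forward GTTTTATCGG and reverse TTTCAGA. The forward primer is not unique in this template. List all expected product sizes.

73 bp, 45 bp

The forward primer GTTTTATCGG matches the top strand at positions 81–90, 109–118.
The reverse primer's reverse complement is TCTGAAA, matching at positions 147–153.
Each forward site pairs with the reverse site to give a product ending at position 153: sizes 73, 45 bp.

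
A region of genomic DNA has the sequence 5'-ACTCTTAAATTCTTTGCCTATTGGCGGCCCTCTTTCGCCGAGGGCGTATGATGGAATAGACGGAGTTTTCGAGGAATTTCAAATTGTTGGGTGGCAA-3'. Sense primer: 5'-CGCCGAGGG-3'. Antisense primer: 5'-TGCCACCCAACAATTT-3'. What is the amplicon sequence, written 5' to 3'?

5'-CGCCGAGGGCGTATGATGGAATAGACGGAGTTTTCGAGGAATTTCAAATTGTTGGGTGGCA-3'

The forward primer matches the template at positions 36–44.
The reverse primer's reverse complement is AAATTGTTGGGTGGCA, which matches the template at positions 81–96.
The product is the template from position 36 through 96 (61 bp).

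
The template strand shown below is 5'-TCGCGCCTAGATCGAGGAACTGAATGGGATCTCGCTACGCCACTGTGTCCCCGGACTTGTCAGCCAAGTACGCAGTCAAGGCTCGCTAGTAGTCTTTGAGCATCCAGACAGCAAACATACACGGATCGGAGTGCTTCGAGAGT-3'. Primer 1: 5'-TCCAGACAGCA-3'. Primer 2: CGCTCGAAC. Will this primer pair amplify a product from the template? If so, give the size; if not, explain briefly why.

Primer 2 (CGCTCGAAC) does not match the top strand, and its reverse complement GTTCGAGCG does not match either.
With no annealing site for primer 2, no amplification occurs.

No product — primer 2 has no binding site in the template.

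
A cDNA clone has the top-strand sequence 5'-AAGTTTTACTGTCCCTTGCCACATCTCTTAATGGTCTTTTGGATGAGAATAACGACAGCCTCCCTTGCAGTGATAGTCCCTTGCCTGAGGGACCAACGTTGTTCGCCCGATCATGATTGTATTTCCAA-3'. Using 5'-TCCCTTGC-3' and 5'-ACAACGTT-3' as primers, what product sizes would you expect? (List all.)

91 bp, 42 bp, 26 bp

The forward primer TCCCTTGC matches the top strand at positions 12–19, 61–68, 77–84.
The reverse primer's reverse complement is AACGTTGT, matching at positions 95–102.
Each forward site pairs with the reverse site to give a product ending at position 102: sizes 91, 42, 26 bp.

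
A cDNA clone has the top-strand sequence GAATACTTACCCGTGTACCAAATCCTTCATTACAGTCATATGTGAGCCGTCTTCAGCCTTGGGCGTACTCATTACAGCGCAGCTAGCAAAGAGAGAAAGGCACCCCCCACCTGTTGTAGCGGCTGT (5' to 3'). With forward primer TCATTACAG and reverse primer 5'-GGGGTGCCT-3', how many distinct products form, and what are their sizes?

The forward primer TCATTACAG matches the top strand at positions 27–35, 69–77.
The reverse primer's reverse complement is AGGCACCCC, matching at positions 98–106.
Each forward site pairs with the reverse site to give a product ending at position 106: sizes 80, 38 bp.

Two products: 80 bp, 38 bp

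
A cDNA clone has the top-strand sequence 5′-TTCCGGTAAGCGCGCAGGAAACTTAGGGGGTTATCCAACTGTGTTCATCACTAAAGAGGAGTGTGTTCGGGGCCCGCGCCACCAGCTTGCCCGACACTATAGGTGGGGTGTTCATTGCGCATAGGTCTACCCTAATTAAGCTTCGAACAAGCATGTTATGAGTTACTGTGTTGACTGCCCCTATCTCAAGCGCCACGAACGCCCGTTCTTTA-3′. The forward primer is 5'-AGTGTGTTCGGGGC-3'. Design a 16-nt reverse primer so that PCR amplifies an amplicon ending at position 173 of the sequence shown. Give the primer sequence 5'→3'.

5'-CAACACAGTAACTCAT-3'

The forward primer binds at positions 60–73; the product's 3' end on the top strand is position 173.
The reverse primer anneals to the top strand over positions 158–173, i.e. to ATGAGTTACTGTGTTG.
Its sequence written 5'→3' is the reverse complement: CAACACAGTAACTCAT.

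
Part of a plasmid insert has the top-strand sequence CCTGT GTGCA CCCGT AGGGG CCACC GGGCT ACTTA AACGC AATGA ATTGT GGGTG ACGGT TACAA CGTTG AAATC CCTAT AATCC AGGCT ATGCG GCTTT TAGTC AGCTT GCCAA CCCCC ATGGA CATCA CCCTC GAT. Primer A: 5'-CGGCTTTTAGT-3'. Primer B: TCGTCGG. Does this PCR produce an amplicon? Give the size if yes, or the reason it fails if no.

Primer B (TCGTCGG) does not match the top strand, and its reverse complement CCGACGA does not match either.
With no annealing site for primer B, no amplification occurs.

No product — primer B has no binding site in the template.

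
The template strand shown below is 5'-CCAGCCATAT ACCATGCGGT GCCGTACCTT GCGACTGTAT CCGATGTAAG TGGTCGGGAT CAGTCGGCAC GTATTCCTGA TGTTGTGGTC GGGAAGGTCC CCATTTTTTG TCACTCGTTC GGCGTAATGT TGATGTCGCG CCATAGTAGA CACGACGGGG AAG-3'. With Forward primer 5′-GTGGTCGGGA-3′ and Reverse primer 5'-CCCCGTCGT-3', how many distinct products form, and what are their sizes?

Two products: 111 bp, 76 bp

The forward primer GTGGTCGGGA matches the top strand at positions 50–59, 85–94.
The reverse primer's reverse complement is ACGACGGGG, matching at positions 152–160.
Each forward site pairs with the reverse site to give a product ending at position 160: sizes 111, 76 bp.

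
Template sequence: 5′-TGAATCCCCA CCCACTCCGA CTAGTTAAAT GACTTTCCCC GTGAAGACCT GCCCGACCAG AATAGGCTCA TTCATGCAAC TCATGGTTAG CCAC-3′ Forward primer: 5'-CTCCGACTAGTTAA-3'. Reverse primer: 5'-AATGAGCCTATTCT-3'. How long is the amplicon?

The forward primer matches the template at positions 15–28.
The reverse primer's reverse complement is AGAATAGGCTCATT, which matches the template at positions 59–72.
The product runs from position 15 to position 72, so its length is 72 − 15 + 1 = 58 bp.

58 bp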